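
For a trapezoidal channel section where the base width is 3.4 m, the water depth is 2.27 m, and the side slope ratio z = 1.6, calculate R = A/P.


For a trapezoidal section with side slope z:
A = (b + z*y)*y = (3.4 + 1.6*2.27)*2.27 = 15.963 m^2.
P = b + 2*y*sqrt(1 + z^2) = 3.4 + 2*2.27*sqrt(1 + 1.6^2) = 11.966 m.
R = A/P = 15.963 / 11.966 = 1.334 m.

1.334


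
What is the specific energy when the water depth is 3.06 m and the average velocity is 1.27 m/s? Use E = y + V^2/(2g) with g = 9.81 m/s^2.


Specific energy E = y + V^2/(2g).
Velocity head = V^2/(2g) = 1.27^2 / (2*9.81) = 1.6129 / 19.62 = 0.0822 m.
E = 3.06 + 0.0822 = 3.1422 m.

3.1422


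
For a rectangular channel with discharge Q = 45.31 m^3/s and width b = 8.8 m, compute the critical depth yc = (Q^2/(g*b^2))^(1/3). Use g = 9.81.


Using yc = (Q^2 / (g * b^2))^(1/3):
Q^2 = 45.31^2 = 2053.0.
g * b^2 = 9.81 * 8.8^2 = 9.81 * 77.44 = 759.69.
Q^2 / (g*b^2) = 2053.0 / 759.69 = 2.7024.
yc = 2.7024^(1/3) = 1.3929 m.

1.3929


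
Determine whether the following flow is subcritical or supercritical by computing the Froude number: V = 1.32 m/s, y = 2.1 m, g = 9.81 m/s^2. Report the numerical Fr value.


The Froude number is defined as Fr = V / sqrt(g*y).
g*y = 9.81 * 2.1 = 20.601.
sqrt(g*y) = sqrt(20.601) = 4.5388.
Fr = 1.32 / 4.5388 = 0.2908.
Since Fr < 1, the flow is subcritical.

0.2908


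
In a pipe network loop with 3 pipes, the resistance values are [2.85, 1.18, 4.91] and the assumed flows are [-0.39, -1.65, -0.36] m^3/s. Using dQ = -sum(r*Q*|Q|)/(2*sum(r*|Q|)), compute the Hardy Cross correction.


Numerator terms (r*Q*|Q|): 2.85*-0.39*|-0.39| = -0.4335; 1.18*-1.65*|-1.65| = -3.2125; 4.91*-0.36*|-0.36| = -0.6363.
Sum of numerator = -4.2824.
Denominator terms (r*|Q|): 2.85*|-0.39| = 1.1115; 1.18*|-1.65| = 1.947; 4.91*|-0.36| = 1.7676.
2 * sum of denominator = 2 * 4.8261 = 9.6522.
dQ = --4.2824 / 9.6522 = 0.4437 m^3/s.

0.4437


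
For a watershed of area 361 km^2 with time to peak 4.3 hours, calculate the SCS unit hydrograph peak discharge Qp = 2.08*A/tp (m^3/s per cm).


SCS formula: Qp = 2.08 * A / tp.
Qp = 2.08 * 361 / 4.3
   = 750.88 / 4.3
   = 174.62 m^3/s per cm.

174.62


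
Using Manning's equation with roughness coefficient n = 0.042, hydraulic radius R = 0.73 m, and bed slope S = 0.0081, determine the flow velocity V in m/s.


Manning's equation gives V = (1/n) * R^(2/3) * S^(1/2).
First, compute R^(2/3) = 0.73^(2/3) = 0.8107.
Next, S^(1/2) = 0.0081^(1/2) = 0.09.
Then 1/n = 1/0.042 = 23.81.
V = 23.81 * 0.8107 * 0.09 = 1.7373 m/s.

1.7373


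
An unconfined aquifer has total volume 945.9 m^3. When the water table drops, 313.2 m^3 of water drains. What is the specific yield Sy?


Specific yield Sy = Volume drained / Total volume.
Sy = 313.2 / 945.9
   = 0.3311.

0.3311


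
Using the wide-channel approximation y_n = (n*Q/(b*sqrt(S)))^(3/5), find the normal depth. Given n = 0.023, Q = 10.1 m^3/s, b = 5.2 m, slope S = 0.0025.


We use the wide-channel approximation y_n = (n*Q/(b*sqrt(S)))^(3/5).
sqrt(S) = sqrt(0.0025) = 0.05.
Numerator: n*Q = 0.023 * 10.1 = 0.2323.
Denominator: b*sqrt(S) = 5.2 * 0.05 = 0.26.
arg = 0.8935.
y_n = 0.8935^(3/5) = 0.9346 m.

0.9346


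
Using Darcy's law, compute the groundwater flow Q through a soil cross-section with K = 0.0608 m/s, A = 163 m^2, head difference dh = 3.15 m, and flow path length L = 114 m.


Darcy's law: Q = K * A * i, where i = dh/L.
Hydraulic gradient i = 3.15 / 114 = 0.027632.
Q = 0.0608 * 163 * 0.027632
  = 0.2738 m^3/s.

0.2738


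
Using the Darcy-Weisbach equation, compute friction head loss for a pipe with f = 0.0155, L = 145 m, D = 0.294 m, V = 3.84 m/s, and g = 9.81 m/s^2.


Darcy-Weisbach equation: h_f = f * (L/D) * V^2/(2g).
f * L/D = 0.0155 * 145/0.294 = 7.6446.
V^2/(2g) = 3.84^2 / (2*9.81) = 14.7456 / 19.62 = 0.7516 m.
h_f = 7.6446 * 0.7516 = 5.745 m.

5.745


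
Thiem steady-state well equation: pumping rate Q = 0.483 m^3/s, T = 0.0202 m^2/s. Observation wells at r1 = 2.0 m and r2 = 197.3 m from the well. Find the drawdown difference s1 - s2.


Thiem equation: s1 - s2 = Q/(2*pi*T) * ln(r2/r1).
ln(r2/r1) = ln(197.3/2.0) = 4.5916.
Q/(2*pi*T) = 0.483 / (2*pi*0.0202) = 0.483 / 0.1269 = 3.8055.
s1 - s2 = 3.8055 * 4.5916 = 17.4734 m.

17.4734


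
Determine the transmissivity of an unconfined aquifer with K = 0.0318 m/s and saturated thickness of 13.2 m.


Transmissivity is defined as T = K * h.
T = 0.0318 * 13.2
  = 0.4198 m^2/s.

0.4198


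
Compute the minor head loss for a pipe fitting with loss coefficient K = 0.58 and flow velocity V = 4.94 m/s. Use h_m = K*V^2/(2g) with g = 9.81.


Minor loss formula: h_m = K * V^2/(2g).
V^2 = 4.94^2 = 24.4036.
V^2/(2g) = 24.4036 / 19.62 = 1.2438 m.
h_m = 0.58 * 1.2438 = 0.7214 m.

0.7214


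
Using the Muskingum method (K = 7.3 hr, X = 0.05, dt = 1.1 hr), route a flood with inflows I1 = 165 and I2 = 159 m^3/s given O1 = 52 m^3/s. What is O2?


Muskingum coefficients:
denom = 2*K*(1-X) + dt = 2*7.3*(1-0.05) + 1.1 = 14.97.
C0 = (dt - 2*K*X)/denom = (1.1 - 2*7.3*0.05)/14.97 = 0.0247.
C1 = (dt + 2*K*X)/denom = (1.1 + 2*7.3*0.05)/14.97 = 0.1222.
C2 = (2*K*(1-X) - dt)/denom = 0.853.
O2 = C0*I2 + C1*I1 + C2*O1
   = 0.0247*159 + 0.1222*165 + 0.853*52
   = 68.46 m^3/s.

68.46


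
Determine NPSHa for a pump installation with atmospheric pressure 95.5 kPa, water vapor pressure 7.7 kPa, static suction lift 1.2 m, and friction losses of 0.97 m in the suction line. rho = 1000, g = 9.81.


NPSHa = p_atm/(rho*g) - z_s - hf_s - p_vap/(rho*g).
p_atm/(rho*g) = 95.5*1000 / (1000*9.81) = 9.735 m.
p_vap/(rho*g) = 7.7*1000 / (1000*9.81) = 0.785 m.
NPSHa = 9.735 - 1.2 - 0.97 - 0.785
      = 6.78 m.

6.78


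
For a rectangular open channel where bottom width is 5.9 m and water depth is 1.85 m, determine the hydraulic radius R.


For a rectangular section:
Flow area A = b * y = 5.9 * 1.85 = 10.92 m^2.
Wetted perimeter P = b + 2y = 5.9 + 2*1.85 = 9.6 m.
Hydraulic radius R = A/P = 10.92 / 9.6 = 1.137 m.

1.137


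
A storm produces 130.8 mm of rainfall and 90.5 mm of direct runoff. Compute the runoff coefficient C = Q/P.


The runoff coefficient C = runoff depth / rainfall depth.
C = 90.5 / 130.8
  = 0.6919.

0.6919


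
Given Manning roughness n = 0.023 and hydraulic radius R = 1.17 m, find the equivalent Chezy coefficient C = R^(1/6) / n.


The Chezy coefficient relates to Manning's n through C = R^(1/6) / n.
R^(1/6) = 1.17^(1/6) = 1.026513.
C = 1.026513 / 0.023 = 44.63 m^(1/2)/s.

44.63


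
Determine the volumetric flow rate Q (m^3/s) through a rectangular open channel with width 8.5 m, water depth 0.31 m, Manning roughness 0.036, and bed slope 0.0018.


For a rectangular channel, the cross-sectional area A = b * y = 8.5 * 0.31 = 2.63 m^2.
The wetted perimeter P = b + 2y = 8.5 + 2*0.31 = 9.12 m.
Hydraulic radius R = A/P = 2.63/9.12 = 0.2889 m.
Velocity V = (1/n)*R^(2/3)*S^(1/2) = (1/0.036)*0.2889^(2/3)*0.0018^(1/2) = 0.5151 m/s.
Discharge Q = A * V = 2.63 * 0.5151 = 1.357 m^3/s.

1.357


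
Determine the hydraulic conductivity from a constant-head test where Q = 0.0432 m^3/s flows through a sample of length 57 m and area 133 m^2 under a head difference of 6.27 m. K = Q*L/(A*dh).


From K = Q*L / (A*dh):
Numerator: Q*L = 0.0432 * 57 = 2.4624.
Denominator: A*dh = 133 * 6.27 = 833.91.
K = 2.4624 / 833.91 = 0.002953 m/s.

0.002953


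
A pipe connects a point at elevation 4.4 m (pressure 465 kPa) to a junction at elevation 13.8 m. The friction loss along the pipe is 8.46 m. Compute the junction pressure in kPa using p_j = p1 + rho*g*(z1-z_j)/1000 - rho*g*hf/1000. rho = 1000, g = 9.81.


Junction pressure: p_j = p1 + rho*g*(z1 - z_j)/1000 - rho*g*hf/1000.
Elevation term = 1000*9.81*(4.4 - 13.8)/1000 = -92.214 kPa.
Friction term = 1000*9.81*8.46/1000 = 82.993 kPa.
p_j = 465 + -92.214 - 82.993 = 289.79 kPa.

289.79


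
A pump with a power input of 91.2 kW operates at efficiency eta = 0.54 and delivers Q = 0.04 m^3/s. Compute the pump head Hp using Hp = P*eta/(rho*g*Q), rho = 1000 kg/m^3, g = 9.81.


Pump head formula: Hp = P * eta / (rho * g * Q).
Numerator: P * eta = 91.2 * 1000 * 0.54 = 49248.0 W.
Denominator: rho * g * Q = 1000 * 9.81 * 0.04 = 392.4.
Hp = 49248.0 / 392.4 = 125.5 m.

125.5


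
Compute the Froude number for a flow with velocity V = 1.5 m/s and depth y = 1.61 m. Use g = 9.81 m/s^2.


The Froude number is defined as Fr = V / sqrt(g*y).
g*y = 9.81 * 1.61 = 15.7941.
sqrt(g*y) = sqrt(15.7941) = 3.9742.
Fr = 1.5 / 3.9742 = 0.3774.

0.3774


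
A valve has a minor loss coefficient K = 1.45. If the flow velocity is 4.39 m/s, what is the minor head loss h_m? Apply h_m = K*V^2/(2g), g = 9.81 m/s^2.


Minor loss formula: h_m = K * V^2/(2g).
V^2 = 4.39^2 = 19.2721.
V^2/(2g) = 19.2721 / 19.62 = 0.9823 m.
h_m = 1.45 * 0.9823 = 1.4243 m.

1.4243


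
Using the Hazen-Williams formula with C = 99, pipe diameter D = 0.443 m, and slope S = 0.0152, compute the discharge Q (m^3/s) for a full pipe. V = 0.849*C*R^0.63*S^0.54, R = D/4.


For a full circular pipe, R = D/4 = 0.443/4 = 0.1108 m.
V = 0.849 * 99 * 0.1108^0.63 * 0.0152^0.54
  = 0.849 * 99 * 0.249998 * 0.104279
  = 2.1912 m/s.
Pipe area A = pi*D^2/4 = pi*0.443^2/4 = 0.1541 m^2.
Q = A * V = 0.1541 * 2.1912 = 0.3377 m^3/s.

0.3377


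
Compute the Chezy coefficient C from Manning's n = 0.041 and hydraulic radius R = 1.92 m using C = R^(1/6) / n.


The Chezy coefficient relates to Manning's n through C = R^(1/6) / n.
R^(1/6) = 1.92^(1/6) = 1.114851.
C = 1.114851 / 0.041 = 27.19 m^(1/2)/s.

27.19


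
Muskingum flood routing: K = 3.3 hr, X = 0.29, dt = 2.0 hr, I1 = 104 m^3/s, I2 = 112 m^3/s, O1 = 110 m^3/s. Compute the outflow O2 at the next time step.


Muskingum coefficients:
denom = 2*K*(1-X) + dt = 2*3.3*(1-0.29) + 2.0 = 6.686.
C0 = (dt - 2*K*X)/denom = (2.0 - 2*3.3*0.29)/6.686 = 0.0129.
C1 = (dt + 2*K*X)/denom = (2.0 + 2*3.3*0.29)/6.686 = 0.5854.
C2 = (2*K*(1-X) - dt)/denom = 0.4017.
O2 = C0*I2 + C1*I1 + C2*O1
   = 0.0129*112 + 0.5854*104 + 0.4017*110
   = 106.51 m^3/s.

106.51


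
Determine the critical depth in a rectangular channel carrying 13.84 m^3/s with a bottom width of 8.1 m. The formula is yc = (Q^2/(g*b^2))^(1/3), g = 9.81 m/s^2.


Using yc = (Q^2 / (g * b^2))^(1/3):
Q^2 = 13.84^2 = 191.55.
g * b^2 = 9.81 * 8.1^2 = 9.81 * 65.61 = 643.63.
Q^2 / (g*b^2) = 191.55 / 643.63 = 0.2976.
yc = 0.2976^(1/3) = 0.6676 m.

0.6676


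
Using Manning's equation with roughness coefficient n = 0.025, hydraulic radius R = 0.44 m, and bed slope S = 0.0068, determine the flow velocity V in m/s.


Manning's equation gives V = (1/n) * R^(2/3) * S^(1/2).
First, compute R^(2/3) = 0.44^(2/3) = 0.5785.
Next, S^(1/2) = 0.0068^(1/2) = 0.082462.
Then 1/n = 1/0.025 = 40.0.
V = 40.0 * 0.5785 * 0.082462 = 1.9082 m/s.

1.9082


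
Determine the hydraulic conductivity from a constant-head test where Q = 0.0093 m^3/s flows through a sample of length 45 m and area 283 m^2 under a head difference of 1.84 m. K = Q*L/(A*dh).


From K = Q*L / (A*dh):
Numerator: Q*L = 0.0093 * 45 = 0.4185.
Denominator: A*dh = 283 * 1.84 = 520.72.
K = 0.4185 / 520.72 = 0.000804 m/s.

0.000804


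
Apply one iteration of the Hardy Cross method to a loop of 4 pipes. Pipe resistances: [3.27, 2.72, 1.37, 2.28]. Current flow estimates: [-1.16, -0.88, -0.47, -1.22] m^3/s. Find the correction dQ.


Numerator terms (r*Q*|Q|): 3.27*-1.16*|-1.16| = -4.4001; 2.72*-0.88*|-0.88| = -2.1064; 1.37*-0.47*|-0.47| = -0.3026; 2.28*-1.22*|-1.22| = -3.3936.
Sum of numerator = -10.2027.
Denominator terms (r*|Q|): 3.27*|-1.16| = 3.7932; 2.72*|-0.88| = 2.3936; 1.37*|-0.47| = 0.6439; 2.28*|-1.22| = 2.7816.
2 * sum of denominator = 2 * 9.6123 = 19.2246.
dQ = --10.2027 / 19.2246 = 0.5307 m^3/s.

0.5307


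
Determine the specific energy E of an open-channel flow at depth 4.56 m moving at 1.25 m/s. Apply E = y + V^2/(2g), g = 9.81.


Specific energy E = y + V^2/(2g).
Velocity head = V^2/(2g) = 1.25^2 / (2*9.81) = 1.5625 / 19.62 = 0.0796 m.
E = 4.56 + 0.0796 = 4.6396 m.

4.6396


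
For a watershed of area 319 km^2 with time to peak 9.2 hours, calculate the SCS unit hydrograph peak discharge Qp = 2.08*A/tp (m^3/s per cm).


SCS formula: Qp = 2.08 * A / tp.
Qp = 2.08 * 319 / 9.2
   = 663.52 / 9.2
   = 72.12 m^3/s per cm.

72.12


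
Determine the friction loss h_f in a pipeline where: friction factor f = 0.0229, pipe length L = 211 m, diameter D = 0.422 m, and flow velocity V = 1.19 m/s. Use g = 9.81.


Darcy-Weisbach equation: h_f = f * (L/D) * V^2/(2g).
f * L/D = 0.0229 * 211/0.422 = 11.45.
V^2/(2g) = 1.19^2 / (2*9.81) = 1.4161 / 19.62 = 0.0722 m.
h_f = 11.45 * 0.0722 = 0.826 m.

0.826


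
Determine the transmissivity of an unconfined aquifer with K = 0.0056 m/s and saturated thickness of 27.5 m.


Transmissivity is defined as T = K * h.
T = 0.0056 * 27.5
  = 0.154 m^2/s.

0.154


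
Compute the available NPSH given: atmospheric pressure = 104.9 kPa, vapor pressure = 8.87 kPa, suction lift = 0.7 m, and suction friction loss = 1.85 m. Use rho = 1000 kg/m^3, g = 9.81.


NPSHa = p_atm/(rho*g) - z_s - hf_s - p_vap/(rho*g).
p_atm/(rho*g) = 104.9*1000 / (1000*9.81) = 10.693 m.
p_vap/(rho*g) = 8.87*1000 / (1000*9.81) = 0.904 m.
NPSHa = 10.693 - 0.7 - 1.85 - 0.904
      = 7.24 m.

7.24


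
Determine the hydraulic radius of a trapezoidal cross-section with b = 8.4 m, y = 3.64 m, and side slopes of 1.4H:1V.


For a trapezoidal section with side slope z:
A = (b + z*y)*y = (8.4 + 1.4*3.64)*3.64 = 49.125 m^2.
P = b + 2*y*sqrt(1 + z^2) = 8.4 + 2*3.64*sqrt(1 + 1.4^2) = 20.925 m.
R = A/P = 49.125 / 20.925 = 2.3477 m.

2.3477


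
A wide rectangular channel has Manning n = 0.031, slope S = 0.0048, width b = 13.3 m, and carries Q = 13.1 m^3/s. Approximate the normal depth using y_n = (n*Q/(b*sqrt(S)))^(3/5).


We use the wide-channel approximation y_n = (n*Q/(b*sqrt(S)))^(3/5).
sqrt(S) = sqrt(0.0048) = 0.069282.
Numerator: n*Q = 0.031 * 13.1 = 0.4061.
Denominator: b*sqrt(S) = 13.3 * 0.069282 = 0.921451.
arg = 0.4407.
y_n = 0.4407^(3/5) = 0.6116 m.

0.6116


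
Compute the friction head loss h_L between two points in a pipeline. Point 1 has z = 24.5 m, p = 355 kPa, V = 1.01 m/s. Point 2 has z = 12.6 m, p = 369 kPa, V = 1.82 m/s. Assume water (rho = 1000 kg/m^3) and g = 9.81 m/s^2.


Total head at each section: H = z + p/(rho*g) + V^2/(2g).
H1 = 24.5 + 355*1000/(1000*9.81) + 1.01^2/(2*9.81)
   = 24.5 + 36.188 + 0.052
   = 60.74 m.
H2 = 12.6 + 369*1000/(1000*9.81) + 1.82^2/(2*9.81)
   = 12.6 + 37.615 + 0.1688
   = 50.384 m.
h_L = H1 - H2 = 60.74 - 50.384 = 10.356 m.

10.356


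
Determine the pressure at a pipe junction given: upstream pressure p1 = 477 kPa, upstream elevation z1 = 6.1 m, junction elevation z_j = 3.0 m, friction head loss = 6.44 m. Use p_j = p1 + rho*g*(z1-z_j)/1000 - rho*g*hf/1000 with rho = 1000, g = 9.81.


Junction pressure: p_j = p1 + rho*g*(z1 - z_j)/1000 - rho*g*hf/1000.
Elevation term = 1000*9.81*(6.1 - 3.0)/1000 = 30.411 kPa.
Friction term = 1000*9.81*6.44/1000 = 63.176 kPa.
p_j = 477 + 30.411 - 63.176 = 444.23 kPa.

444.23


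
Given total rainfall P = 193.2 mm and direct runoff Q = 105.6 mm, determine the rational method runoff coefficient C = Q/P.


The runoff coefficient C = runoff depth / rainfall depth.
C = 105.6 / 193.2
  = 0.5466.

0.5466


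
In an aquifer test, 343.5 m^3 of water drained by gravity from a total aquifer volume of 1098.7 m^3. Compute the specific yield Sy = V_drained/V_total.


Specific yield Sy = Volume drained / Total volume.
Sy = 343.5 / 1098.7
   = 0.3126.

0.3126


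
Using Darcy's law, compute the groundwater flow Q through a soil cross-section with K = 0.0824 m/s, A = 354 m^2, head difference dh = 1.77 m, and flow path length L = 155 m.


Darcy's law: Q = K * A * i, where i = dh/L.
Hydraulic gradient i = 1.77 / 155 = 0.011419.
Q = 0.0824 * 354 * 0.011419
  = 0.3331 m^3/s.

0.3331


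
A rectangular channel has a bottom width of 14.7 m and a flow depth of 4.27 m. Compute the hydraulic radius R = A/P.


For a rectangular section:
Flow area A = b * y = 14.7 * 4.27 = 62.77 m^2.
Wetted perimeter P = b + 2y = 14.7 + 2*4.27 = 23.24 m.
Hydraulic radius R = A/P = 62.77 / 23.24 = 2.7009 m.

2.7009


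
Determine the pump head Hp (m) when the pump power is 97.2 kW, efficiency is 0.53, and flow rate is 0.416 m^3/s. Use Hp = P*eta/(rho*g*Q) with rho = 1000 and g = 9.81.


Pump head formula: Hp = P * eta / (rho * g * Q).
Numerator: P * eta = 97.2 * 1000 * 0.53 = 51516.0 W.
Denominator: rho * g * Q = 1000 * 9.81 * 0.416 = 4080.96.
Hp = 51516.0 / 4080.96 = 12.62 m.

12.62


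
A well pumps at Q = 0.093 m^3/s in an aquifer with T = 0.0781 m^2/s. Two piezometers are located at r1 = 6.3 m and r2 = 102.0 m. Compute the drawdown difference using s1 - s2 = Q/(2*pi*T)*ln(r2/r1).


Thiem equation: s1 - s2 = Q/(2*pi*T) * ln(r2/r1).
ln(r2/r1) = ln(102.0/6.3) = 2.7844.
Q/(2*pi*T) = 0.093 / (2*pi*0.0781) = 0.093 / 0.4907 = 0.1895.
s1 - s2 = 0.1895 * 2.7844 = 0.5277 m.

0.5277


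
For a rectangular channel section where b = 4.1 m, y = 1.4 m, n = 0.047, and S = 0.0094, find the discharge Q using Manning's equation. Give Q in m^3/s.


For a rectangular channel, the cross-sectional area A = b * y = 4.1 * 1.4 = 5.74 m^2.
The wetted perimeter P = b + 2y = 4.1 + 2*1.4 = 6.9 m.
Hydraulic radius R = A/P = 5.74/6.9 = 0.8319 m.
Velocity V = (1/n)*R^(2/3)*S^(1/2) = (1/0.047)*0.8319^(2/3)*0.0094^(1/2) = 1.8246 m/s.
Discharge Q = A * V = 5.74 * 1.8246 = 10.473 m^3/s.

10.473


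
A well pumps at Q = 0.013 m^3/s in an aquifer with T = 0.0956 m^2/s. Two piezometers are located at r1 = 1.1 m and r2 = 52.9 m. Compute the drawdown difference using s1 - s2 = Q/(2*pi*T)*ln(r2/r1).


Thiem equation: s1 - s2 = Q/(2*pi*T) * ln(r2/r1).
ln(r2/r1) = ln(52.9/1.1) = 3.8731.
Q/(2*pi*T) = 0.013 / (2*pi*0.0956) = 0.013 / 0.6007 = 0.0216.
s1 - s2 = 0.0216 * 3.8731 = 0.0838 m.

0.0838


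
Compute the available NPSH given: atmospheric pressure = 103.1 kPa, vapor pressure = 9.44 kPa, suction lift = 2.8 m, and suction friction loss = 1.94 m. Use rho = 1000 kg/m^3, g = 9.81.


NPSHa = p_atm/(rho*g) - z_s - hf_s - p_vap/(rho*g).
p_atm/(rho*g) = 103.1*1000 / (1000*9.81) = 10.51 m.
p_vap/(rho*g) = 9.44*1000 / (1000*9.81) = 0.962 m.
NPSHa = 10.51 - 2.8 - 1.94 - 0.962
      = 4.81 m.

4.81


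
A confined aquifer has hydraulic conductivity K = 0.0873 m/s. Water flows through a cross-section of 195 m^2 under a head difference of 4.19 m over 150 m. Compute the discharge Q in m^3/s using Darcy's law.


Darcy's law: Q = K * A * i, where i = dh/L.
Hydraulic gradient i = 4.19 / 150 = 0.027933.
Q = 0.0873 * 195 * 0.027933
  = 0.4755 m^3/s.

0.4755


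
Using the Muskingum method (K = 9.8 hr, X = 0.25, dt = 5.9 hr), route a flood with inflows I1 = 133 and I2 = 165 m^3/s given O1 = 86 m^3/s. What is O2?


Muskingum coefficients:
denom = 2*K*(1-X) + dt = 2*9.8*(1-0.25) + 5.9 = 20.6.
C0 = (dt - 2*K*X)/denom = (5.9 - 2*9.8*0.25)/20.6 = 0.0485.
C1 = (dt + 2*K*X)/denom = (5.9 + 2*9.8*0.25)/20.6 = 0.5243.
C2 = (2*K*(1-X) - dt)/denom = 0.4272.
O2 = C0*I2 + C1*I1 + C2*O1
   = 0.0485*165 + 0.5243*133 + 0.4272*86
   = 114.48 m^3/s.

114.48


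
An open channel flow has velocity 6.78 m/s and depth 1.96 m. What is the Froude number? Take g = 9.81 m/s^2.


The Froude number is defined as Fr = V / sqrt(g*y).
g*y = 9.81 * 1.96 = 19.2276.
sqrt(g*y) = sqrt(19.2276) = 4.3849.
Fr = 6.78 / 4.3849 = 1.5462.

1.5462


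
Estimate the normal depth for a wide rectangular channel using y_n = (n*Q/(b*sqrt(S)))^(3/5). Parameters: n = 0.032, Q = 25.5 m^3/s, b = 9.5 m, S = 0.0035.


We use the wide-channel approximation y_n = (n*Q/(b*sqrt(S)))^(3/5).
sqrt(S) = sqrt(0.0035) = 0.059161.
Numerator: n*Q = 0.032 * 25.5 = 0.816.
Denominator: b*sqrt(S) = 9.5 * 0.059161 = 0.562029.
arg = 1.4519.
y_n = 1.4519^(3/5) = 1.2507 m.

1.2507


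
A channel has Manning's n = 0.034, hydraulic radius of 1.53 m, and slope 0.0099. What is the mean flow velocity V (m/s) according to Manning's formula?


Manning's equation gives V = (1/n) * R^(2/3) * S^(1/2).
First, compute R^(2/3) = 1.53^(2/3) = 1.3278.
Next, S^(1/2) = 0.0099^(1/2) = 0.099499.
Then 1/n = 1/0.034 = 29.41.
V = 29.41 * 1.3278 * 0.099499 = 3.8857 m/s.

3.8857


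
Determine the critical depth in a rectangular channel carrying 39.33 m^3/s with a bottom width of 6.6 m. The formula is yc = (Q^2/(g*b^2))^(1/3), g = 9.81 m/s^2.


Using yc = (Q^2 / (g * b^2))^(1/3):
Q^2 = 39.33^2 = 1546.85.
g * b^2 = 9.81 * 6.6^2 = 9.81 * 43.56 = 427.32.
Q^2 / (g*b^2) = 1546.85 / 427.32 = 3.6199.
yc = 3.6199^(1/3) = 1.5354 m.

1.5354


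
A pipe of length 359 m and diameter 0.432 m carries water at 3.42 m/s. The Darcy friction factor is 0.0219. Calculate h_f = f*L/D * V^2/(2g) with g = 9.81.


Darcy-Weisbach equation: h_f = f * (L/D) * V^2/(2g).
f * L/D = 0.0219 * 359/0.432 = 18.1993.
V^2/(2g) = 3.42^2 / (2*9.81) = 11.6964 / 19.62 = 0.5961 m.
h_f = 18.1993 * 0.5961 = 10.849 m.

10.849


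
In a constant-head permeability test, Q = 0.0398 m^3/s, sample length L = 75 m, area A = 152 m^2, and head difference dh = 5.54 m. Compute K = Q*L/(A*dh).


From K = Q*L / (A*dh):
Numerator: Q*L = 0.0398 * 75 = 2.985.
Denominator: A*dh = 152 * 5.54 = 842.08.
K = 2.985 / 842.08 = 0.003545 m/s.

0.003545


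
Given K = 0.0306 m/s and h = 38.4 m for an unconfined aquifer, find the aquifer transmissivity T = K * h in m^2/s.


Transmissivity is defined as T = K * h.
T = 0.0306 * 38.4
  = 1.175 m^2/s.

1.175


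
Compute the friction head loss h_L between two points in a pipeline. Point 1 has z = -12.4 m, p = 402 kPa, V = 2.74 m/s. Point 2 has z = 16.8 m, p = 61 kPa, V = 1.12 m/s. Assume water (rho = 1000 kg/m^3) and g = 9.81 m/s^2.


Total head at each section: H = z + p/(rho*g) + V^2/(2g).
H1 = -12.4 + 402*1000/(1000*9.81) + 2.74^2/(2*9.81)
   = -12.4 + 40.979 + 0.3827
   = 28.961 m.
H2 = 16.8 + 61*1000/(1000*9.81) + 1.12^2/(2*9.81)
   = 16.8 + 6.218 + 0.0639
   = 23.082 m.
h_L = H1 - H2 = 28.961 - 23.082 = 5.879 m.

5.879


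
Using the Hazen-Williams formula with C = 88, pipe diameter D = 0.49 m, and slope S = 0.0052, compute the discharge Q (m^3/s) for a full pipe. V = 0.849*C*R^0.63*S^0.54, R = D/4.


For a full circular pipe, R = D/4 = 0.49/4 = 0.1225 m.
V = 0.849 * 88 * 0.1225^0.63 * 0.0052^0.54
  = 0.849 * 88 * 0.266395 * 0.058431
  = 1.1629 m/s.
Pipe area A = pi*D^2/4 = pi*0.49^2/4 = 0.1886 m^2.
Q = A * V = 0.1886 * 1.1629 = 0.2193 m^3/s.

0.2193


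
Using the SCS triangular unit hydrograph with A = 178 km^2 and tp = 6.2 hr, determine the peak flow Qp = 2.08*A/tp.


SCS formula: Qp = 2.08 * A / tp.
Qp = 2.08 * 178 / 6.2
   = 370.24 / 6.2
   = 59.72 m^3/s per cm.

59.72


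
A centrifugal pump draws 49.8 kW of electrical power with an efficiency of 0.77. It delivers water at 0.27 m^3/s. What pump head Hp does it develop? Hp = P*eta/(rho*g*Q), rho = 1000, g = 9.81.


Pump head formula: Hp = P * eta / (rho * g * Q).
Numerator: P * eta = 49.8 * 1000 * 0.77 = 38346.0 W.
Denominator: rho * g * Q = 1000 * 9.81 * 0.27 = 2648.7.
Hp = 38346.0 / 2648.7 = 14.48 m.

14.48


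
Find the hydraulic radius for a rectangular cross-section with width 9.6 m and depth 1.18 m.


For a rectangular section:
Flow area A = b * y = 9.6 * 1.18 = 11.33 m^2.
Wetted perimeter P = b + 2y = 9.6 + 2*1.18 = 11.96 m.
Hydraulic radius R = A/P = 11.33 / 11.96 = 0.9472 m.

0.9472


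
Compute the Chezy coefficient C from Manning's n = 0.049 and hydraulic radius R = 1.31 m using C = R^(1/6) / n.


The Chezy coefficient relates to Manning's n through C = R^(1/6) / n.
R^(1/6) = 1.31^(1/6) = 1.046033.
C = 1.046033 / 0.049 = 21.35 m^(1/2)/s.

21.35


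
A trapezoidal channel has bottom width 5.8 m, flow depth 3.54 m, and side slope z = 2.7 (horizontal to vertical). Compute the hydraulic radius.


For a trapezoidal section with side slope z:
A = (b + z*y)*y = (5.8 + 2.7*3.54)*3.54 = 54.367 m^2.
P = b + 2*y*sqrt(1 + z^2) = 5.8 + 2*3.54*sqrt(1 + 2.7^2) = 26.185 m.
R = A/P = 54.367 / 26.185 = 2.0763 m.

2.0763


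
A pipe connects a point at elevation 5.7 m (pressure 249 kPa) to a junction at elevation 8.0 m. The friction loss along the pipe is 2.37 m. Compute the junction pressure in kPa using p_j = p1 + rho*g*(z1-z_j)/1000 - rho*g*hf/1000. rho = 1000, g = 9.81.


Junction pressure: p_j = p1 + rho*g*(z1 - z_j)/1000 - rho*g*hf/1000.
Elevation term = 1000*9.81*(5.7 - 8.0)/1000 = -22.563 kPa.
Friction term = 1000*9.81*2.37/1000 = 23.25 kPa.
p_j = 249 + -22.563 - 23.25 = 203.19 kPa.

203.19


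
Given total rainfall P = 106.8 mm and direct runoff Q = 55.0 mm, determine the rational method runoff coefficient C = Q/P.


The runoff coefficient C = runoff depth / rainfall depth.
C = 55.0 / 106.8
  = 0.515.

0.515


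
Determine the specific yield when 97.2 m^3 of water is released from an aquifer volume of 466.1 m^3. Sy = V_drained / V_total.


Specific yield Sy = Volume drained / Total volume.
Sy = 97.2 / 466.1
   = 0.2085.

0.2085


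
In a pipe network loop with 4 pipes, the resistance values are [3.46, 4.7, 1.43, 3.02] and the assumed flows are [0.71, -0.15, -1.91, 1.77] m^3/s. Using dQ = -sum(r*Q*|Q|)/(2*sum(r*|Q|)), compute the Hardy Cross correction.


Numerator terms (r*Q*|Q|): 3.46*0.71*|0.71| = 1.7442; 4.7*-0.15*|-0.15| = -0.1057; 1.43*-1.91*|-1.91| = -5.2168; 3.02*1.77*|1.77| = 9.4614.
Sum of numerator = 5.883.
Denominator terms (r*|Q|): 3.46*|0.71| = 2.4566; 4.7*|-0.15| = 0.705; 1.43*|-1.91| = 2.7313; 3.02*|1.77| = 5.3454.
2 * sum of denominator = 2 * 11.2383 = 22.4766.
dQ = -5.883 / 22.4766 = -0.2617 m^3/s.

-0.2617


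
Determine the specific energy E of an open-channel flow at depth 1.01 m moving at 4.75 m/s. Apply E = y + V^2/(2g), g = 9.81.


Specific energy E = y + V^2/(2g).
Velocity head = V^2/(2g) = 4.75^2 / (2*9.81) = 22.5625 / 19.62 = 1.15 m.
E = 1.01 + 1.15 = 2.16 m.

2.16


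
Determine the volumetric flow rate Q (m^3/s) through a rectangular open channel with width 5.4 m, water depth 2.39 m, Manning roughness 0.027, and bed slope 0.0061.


For a rectangular channel, the cross-sectional area A = b * y = 5.4 * 2.39 = 12.91 m^2.
The wetted perimeter P = b + 2y = 5.4 + 2*2.39 = 10.18 m.
Hydraulic radius R = A/P = 12.91/10.18 = 1.2678 m.
Velocity V = (1/n)*R^(2/3)*S^(1/2) = (1/0.027)*1.2678^(2/3)*0.0061^(1/2) = 3.3884 m/s.
Discharge Q = A * V = 12.91 * 3.3884 = 43.731 m^3/s.

43.731


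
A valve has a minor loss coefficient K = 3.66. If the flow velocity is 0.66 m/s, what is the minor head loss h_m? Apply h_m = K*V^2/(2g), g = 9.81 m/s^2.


Minor loss formula: h_m = K * V^2/(2g).
V^2 = 0.66^2 = 0.4356.
V^2/(2g) = 0.4356 / 19.62 = 0.0222 m.
h_m = 3.66 * 0.0222 = 0.0813 m.

0.0813


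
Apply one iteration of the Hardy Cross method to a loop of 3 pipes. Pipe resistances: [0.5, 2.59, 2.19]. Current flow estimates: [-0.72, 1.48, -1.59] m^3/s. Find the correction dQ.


Numerator terms (r*Q*|Q|): 0.5*-0.72*|-0.72| = -0.2592; 2.59*1.48*|1.48| = 5.6731; 2.19*-1.59*|-1.59| = -5.5365.
Sum of numerator = -0.1226.
Denominator terms (r*|Q|): 0.5*|-0.72| = 0.36; 2.59*|1.48| = 3.8332; 2.19*|-1.59| = 3.4821.
2 * sum of denominator = 2 * 7.6753 = 15.3506.
dQ = --0.1226 / 15.3506 = 0.008 m^3/s.

0.008


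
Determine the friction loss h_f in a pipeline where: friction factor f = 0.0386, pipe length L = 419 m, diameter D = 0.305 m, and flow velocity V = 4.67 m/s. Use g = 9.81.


Darcy-Weisbach equation: h_f = f * (L/D) * V^2/(2g).
f * L/D = 0.0386 * 419/0.305 = 53.0275.
V^2/(2g) = 4.67^2 / (2*9.81) = 21.8089 / 19.62 = 1.1116 m.
h_f = 53.0275 * 1.1116 = 58.944 m.

58.944


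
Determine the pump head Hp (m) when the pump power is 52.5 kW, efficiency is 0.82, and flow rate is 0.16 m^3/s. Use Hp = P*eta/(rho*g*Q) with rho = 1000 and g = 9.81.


Pump head formula: Hp = P * eta / (rho * g * Q).
Numerator: P * eta = 52.5 * 1000 * 0.82 = 43050.0 W.
Denominator: rho * g * Q = 1000 * 9.81 * 0.16 = 1569.6.
Hp = 43050.0 / 1569.6 = 27.43 m.

27.43


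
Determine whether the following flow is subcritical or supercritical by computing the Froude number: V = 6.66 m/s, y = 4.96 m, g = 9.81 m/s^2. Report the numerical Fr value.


The Froude number is defined as Fr = V / sqrt(g*y).
g*y = 9.81 * 4.96 = 48.6576.
sqrt(g*y) = sqrt(48.6576) = 6.9755.
Fr = 6.66 / 6.9755 = 0.9548.
Since Fr < 1, the flow is subcritical.

0.9548


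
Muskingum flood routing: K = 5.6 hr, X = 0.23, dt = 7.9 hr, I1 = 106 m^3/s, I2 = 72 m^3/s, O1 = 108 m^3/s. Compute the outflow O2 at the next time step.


Muskingum coefficients:
denom = 2*K*(1-X) + dt = 2*5.6*(1-0.23) + 7.9 = 16.524.
C0 = (dt - 2*K*X)/denom = (7.9 - 2*5.6*0.23)/16.524 = 0.3222.
C1 = (dt + 2*K*X)/denom = (7.9 + 2*5.6*0.23)/16.524 = 0.634.
C2 = (2*K*(1-X) - dt)/denom = 0.0438.
O2 = C0*I2 + C1*I1 + C2*O1
   = 0.3222*72 + 0.634*106 + 0.0438*108
   = 95.13 m^3/s.

95.13


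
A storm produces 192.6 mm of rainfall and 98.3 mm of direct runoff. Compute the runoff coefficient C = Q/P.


The runoff coefficient C = runoff depth / rainfall depth.
C = 98.3 / 192.6
  = 0.5104.

0.5104


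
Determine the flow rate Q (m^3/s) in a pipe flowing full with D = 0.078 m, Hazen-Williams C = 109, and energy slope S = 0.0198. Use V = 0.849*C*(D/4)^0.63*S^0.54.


For a full circular pipe, R = D/4 = 0.078/4 = 0.0195 m.
V = 0.849 * 109 * 0.0195^0.63 * 0.0198^0.54
  = 0.849 * 109 * 0.083699 * 0.120282
  = 0.9317 m/s.
Pipe area A = pi*D^2/4 = pi*0.078^2/4 = 0.0048 m^2.
Q = A * V = 0.0048 * 0.9317 = 0.0045 m^3/s.

0.0045


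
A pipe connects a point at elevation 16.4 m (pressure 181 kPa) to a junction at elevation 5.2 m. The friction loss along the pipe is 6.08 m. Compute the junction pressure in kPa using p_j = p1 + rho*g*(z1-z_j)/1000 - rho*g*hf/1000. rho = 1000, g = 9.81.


Junction pressure: p_j = p1 + rho*g*(z1 - z_j)/1000 - rho*g*hf/1000.
Elevation term = 1000*9.81*(16.4 - 5.2)/1000 = 109.872 kPa.
Friction term = 1000*9.81*6.08/1000 = 59.645 kPa.
p_j = 181 + 109.872 - 59.645 = 231.23 kPa.

231.23


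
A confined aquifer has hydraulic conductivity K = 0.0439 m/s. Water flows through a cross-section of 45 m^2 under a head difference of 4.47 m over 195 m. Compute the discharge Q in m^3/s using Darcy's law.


Darcy's law: Q = K * A * i, where i = dh/L.
Hydraulic gradient i = 4.47 / 195 = 0.022923.
Q = 0.0439 * 45 * 0.022923
  = 0.0453 m^3/s.

0.0453


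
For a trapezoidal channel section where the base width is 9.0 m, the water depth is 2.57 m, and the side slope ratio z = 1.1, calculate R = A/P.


For a trapezoidal section with side slope z:
A = (b + z*y)*y = (9.0 + 1.1*2.57)*2.57 = 30.395 m^2.
P = b + 2*y*sqrt(1 + z^2) = 9.0 + 2*2.57*sqrt(1 + 1.1^2) = 16.641 m.
R = A/P = 30.395 / 16.641 = 1.8265 m.

1.8265


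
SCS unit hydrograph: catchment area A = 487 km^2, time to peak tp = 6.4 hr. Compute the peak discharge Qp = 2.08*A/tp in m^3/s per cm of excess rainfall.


SCS formula: Qp = 2.08 * A / tp.
Qp = 2.08 * 487 / 6.4
   = 1012.96 / 6.4
   = 158.28 m^3/s per cm.

158.28


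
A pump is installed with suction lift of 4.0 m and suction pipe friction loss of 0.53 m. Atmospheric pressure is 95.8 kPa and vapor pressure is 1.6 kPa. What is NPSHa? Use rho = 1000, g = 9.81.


NPSHa = p_atm/(rho*g) - z_s - hf_s - p_vap/(rho*g).
p_atm/(rho*g) = 95.8*1000 / (1000*9.81) = 9.766 m.
p_vap/(rho*g) = 1.6*1000 / (1000*9.81) = 0.163 m.
NPSHa = 9.766 - 4.0 - 0.53 - 0.163
      = 5.07 m.

5.07


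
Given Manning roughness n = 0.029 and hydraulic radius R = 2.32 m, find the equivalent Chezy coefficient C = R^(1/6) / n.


The Chezy coefficient relates to Manning's n through C = R^(1/6) / n.
R^(1/6) = 2.32^(1/6) = 1.150574.
C = 1.150574 / 0.029 = 39.67 m^(1/2)/s.

39.67


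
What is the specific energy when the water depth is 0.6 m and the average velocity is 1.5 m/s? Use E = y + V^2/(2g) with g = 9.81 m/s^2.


Specific energy E = y + V^2/(2g).
Velocity head = V^2/(2g) = 1.5^2 / (2*9.81) = 2.25 / 19.62 = 0.1147 m.
E = 0.6 + 0.1147 = 0.7147 m.

0.7147


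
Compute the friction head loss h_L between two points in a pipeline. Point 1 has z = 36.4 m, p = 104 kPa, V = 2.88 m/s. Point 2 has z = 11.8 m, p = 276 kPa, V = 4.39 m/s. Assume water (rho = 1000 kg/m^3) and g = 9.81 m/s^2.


Total head at each section: H = z + p/(rho*g) + V^2/(2g).
H1 = 36.4 + 104*1000/(1000*9.81) + 2.88^2/(2*9.81)
   = 36.4 + 10.601 + 0.4228
   = 47.424 m.
H2 = 11.8 + 276*1000/(1000*9.81) + 4.39^2/(2*9.81)
   = 11.8 + 28.135 + 0.9823
   = 40.917 m.
h_L = H1 - H2 = 47.424 - 40.917 = 6.507 m.

6.507


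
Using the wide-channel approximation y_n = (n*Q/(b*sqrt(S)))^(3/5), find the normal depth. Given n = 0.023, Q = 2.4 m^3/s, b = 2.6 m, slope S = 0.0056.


We use the wide-channel approximation y_n = (n*Q/(b*sqrt(S)))^(3/5).
sqrt(S) = sqrt(0.0056) = 0.074833.
Numerator: n*Q = 0.023 * 2.4 = 0.0552.
Denominator: b*sqrt(S) = 2.6 * 0.074833 = 0.194566.
arg = 0.2837.
y_n = 0.2837^(3/5) = 0.4696 m.

0.4696


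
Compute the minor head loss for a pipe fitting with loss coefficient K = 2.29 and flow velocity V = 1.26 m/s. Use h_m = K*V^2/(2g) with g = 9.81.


Minor loss formula: h_m = K * V^2/(2g).
V^2 = 1.26^2 = 1.5876.
V^2/(2g) = 1.5876 / 19.62 = 0.0809 m.
h_m = 2.29 * 0.0809 = 0.1853 m.

0.1853


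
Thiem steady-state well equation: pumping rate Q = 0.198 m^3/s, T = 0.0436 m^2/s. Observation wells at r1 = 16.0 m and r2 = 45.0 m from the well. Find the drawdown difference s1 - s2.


Thiem equation: s1 - s2 = Q/(2*pi*T) * ln(r2/r1).
ln(r2/r1) = ln(45.0/16.0) = 1.0341.
Q/(2*pi*T) = 0.198 / (2*pi*0.0436) = 0.198 / 0.2739 = 0.7228.
s1 - s2 = 0.7228 * 1.0341 = 0.7474 m.

0.7474


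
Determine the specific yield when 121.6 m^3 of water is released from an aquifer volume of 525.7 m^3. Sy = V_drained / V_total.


Specific yield Sy = Volume drained / Total volume.
Sy = 121.6 / 525.7
   = 0.2313.

0.2313


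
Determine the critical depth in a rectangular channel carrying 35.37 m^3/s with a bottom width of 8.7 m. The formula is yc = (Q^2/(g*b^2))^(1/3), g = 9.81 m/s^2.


Using yc = (Q^2 / (g * b^2))^(1/3):
Q^2 = 35.37^2 = 1251.04.
g * b^2 = 9.81 * 8.7^2 = 9.81 * 75.69 = 742.52.
Q^2 / (g*b^2) = 1251.04 / 742.52 = 1.6849.
yc = 1.6849^(1/3) = 1.1899 m.

1.1899


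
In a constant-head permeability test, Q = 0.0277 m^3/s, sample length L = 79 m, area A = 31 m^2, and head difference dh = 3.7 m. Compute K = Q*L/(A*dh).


From K = Q*L / (A*dh):
Numerator: Q*L = 0.0277 * 79 = 2.1883.
Denominator: A*dh = 31 * 3.7 = 114.7.
K = 2.1883 / 114.7 = 0.019078 m/s.

0.019078


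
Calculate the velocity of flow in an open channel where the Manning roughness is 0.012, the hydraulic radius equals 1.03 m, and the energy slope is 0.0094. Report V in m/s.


Manning's equation gives V = (1/n) * R^(2/3) * S^(1/2).
First, compute R^(2/3) = 1.03^(2/3) = 1.0199.
Next, S^(1/2) = 0.0094^(1/2) = 0.096954.
Then 1/n = 1/0.012 = 83.33.
V = 83.33 * 1.0199 * 0.096954 = 8.2403 m/s.

8.2403


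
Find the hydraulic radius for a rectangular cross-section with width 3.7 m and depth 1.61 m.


For a rectangular section:
Flow area A = b * y = 3.7 * 1.61 = 5.96 m^2.
Wetted perimeter P = b + 2y = 3.7 + 2*1.61 = 6.92 m.
Hydraulic radius R = A/P = 5.96 / 6.92 = 0.8608 m.

0.8608


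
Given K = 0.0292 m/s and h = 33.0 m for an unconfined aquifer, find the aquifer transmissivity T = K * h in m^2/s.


Transmissivity is defined as T = K * h.
T = 0.0292 * 33.0
  = 0.9636 m^2/s.

0.9636


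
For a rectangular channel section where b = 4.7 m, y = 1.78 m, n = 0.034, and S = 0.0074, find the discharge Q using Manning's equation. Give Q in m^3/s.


For a rectangular channel, the cross-sectional area A = b * y = 4.7 * 1.78 = 8.37 m^2.
The wetted perimeter P = b + 2y = 4.7 + 2*1.78 = 8.26 m.
Hydraulic radius R = A/P = 8.37/8.26 = 1.0128 m.
Velocity V = (1/n)*R^(2/3)*S^(1/2) = (1/0.034)*1.0128^(2/3)*0.0074^(1/2) = 2.5517 m/s.
Discharge Q = A * V = 8.37 * 2.5517 = 21.347 m^3/s.

21.347


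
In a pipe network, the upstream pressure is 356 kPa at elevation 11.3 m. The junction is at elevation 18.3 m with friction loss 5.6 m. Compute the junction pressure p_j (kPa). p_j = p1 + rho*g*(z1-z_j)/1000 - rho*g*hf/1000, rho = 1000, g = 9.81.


Junction pressure: p_j = p1 + rho*g*(z1 - z_j)/1000 - rho*g*hf/1000.
Elevation term = 1000*9.81*(11.3 - 18.3)/1000 = -68.67 kPa.
Friction term = 1000*9.81*5.6/1000 = 54.936 kPa.
p_j = 356 + -68.67 - 54.936 = 232.39 kPa.

232.39


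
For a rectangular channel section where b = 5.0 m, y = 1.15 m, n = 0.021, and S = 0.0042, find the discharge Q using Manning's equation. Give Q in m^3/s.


For a rectangular channel, the cross-sectional area A = b * y = 5.0 * 1.15 = 5.75 m^2.
The wetted perimeter P = b + 2y = 5.0 + 2*1.15 = 7.3 m.
Hydraulic radius R = A/P = 5.75/7.3 = 0.7877 m.
Velocity V = (1/n)*R^(2/3)*S^(1/2) = (1/0.021)*0.7877^(2/3)*0.0042^(1/2) = 2.6321 m/s.
Discharge Q = A * V = 5.75 * 2.6321 = 15.135 m^3/s.

15.135


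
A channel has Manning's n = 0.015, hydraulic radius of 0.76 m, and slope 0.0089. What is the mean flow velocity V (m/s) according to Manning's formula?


Manning's equation gives V = (1/n) * R^(2/3) * S^(1/2).
First, compute R^(2/3) = 0.76^(2/3) = 0.8328.
Next, S^(1/2) = 0.0089^(1/2) = 0.09434.
Then 1/n = 1/0.015 = 66.67.
V = 66.67 * 0.8328 * 0.09434 = 5.2378 m/s.

5.2378


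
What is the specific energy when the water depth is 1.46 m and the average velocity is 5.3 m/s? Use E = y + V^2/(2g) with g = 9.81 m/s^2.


Specific energy E = y + V^2/(2g).
Velocity head = V^2/(2g) = 5.3^2 / (2*9.81) = 28.09 / 19.62 = 1.4317 m.
E = 1.46 + 1.4317 = 2.8917 m.

2.8917


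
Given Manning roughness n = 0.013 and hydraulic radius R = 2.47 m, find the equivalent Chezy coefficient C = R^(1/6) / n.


The Chezy coefficient relates to Manning's n through C = R^(1/6) / n.
R^(1/6) = 2.47^(1/6) = 1.162651.
C = 1.162651 / 0.013 = 89.43 m^(1/2)/s.

89.43


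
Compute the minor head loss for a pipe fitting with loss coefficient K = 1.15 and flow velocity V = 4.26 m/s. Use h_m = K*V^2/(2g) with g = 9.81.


Minor loss formula: h_m = K * V^2/(2g).
V^2 = 4.26^2 = 18.1476.
V^2/(2g) = 18.1476 / 19.62 = 0.925 m.
h_m = 1.15 * 0.925 = 1.0637 m.

1.0637


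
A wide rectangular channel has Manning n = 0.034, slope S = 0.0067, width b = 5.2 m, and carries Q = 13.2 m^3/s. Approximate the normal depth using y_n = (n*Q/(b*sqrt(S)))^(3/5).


We use the wide-channel approximation y_n = (n*Q/(b*sqrt(S)))^(3/5).
sqrt(S) = sqrt(0.0067) = 0.081854.
Numerator: n*Q = 0.034 * 13.2 = 0.4488.
Denominator: b*sqrt(S) = 5.2 * 0.081854 = 0.425641.
arg = 1.0544.
y_n = 1.0544^(3/5) = 1.0323 m.

1.0323


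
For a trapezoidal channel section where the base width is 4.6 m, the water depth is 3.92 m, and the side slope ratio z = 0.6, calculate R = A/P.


For a trapezoidal section with side slope z:
A = (b + z*y)*y = (4.6 + 0.6*3.92)*3.92 = 27.252 m^2.
P = b + 2*y*sqrt(1 + z^2) = 4.6 + 2*3.92*sqrt(1 + 0.6^2) = 13.743 m.
R = A/P = 27.252 / 13.743 = 1.983 m.

1.983


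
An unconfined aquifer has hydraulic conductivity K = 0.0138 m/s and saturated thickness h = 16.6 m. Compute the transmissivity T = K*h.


Transmissivity is defined as T = K * h.
T = 0.0138 * 16.6
  = 0.2291 m^2/s.

0.2291


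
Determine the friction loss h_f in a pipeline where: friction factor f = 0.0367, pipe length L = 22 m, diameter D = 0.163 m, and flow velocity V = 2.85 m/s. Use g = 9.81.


Darcy-Weisbach equation: h_f = f * (L/D) * V^2/(2g).
f * L/D = 0.0367 * 22/0.163 = 4.9534.
V^2/(2g) = 2.85^2 / (2*9.81) = 8.1225 / 19.62 = 0.414 m.
h_f = 4.9534 * 0.414 = 2.051 m.

2.051


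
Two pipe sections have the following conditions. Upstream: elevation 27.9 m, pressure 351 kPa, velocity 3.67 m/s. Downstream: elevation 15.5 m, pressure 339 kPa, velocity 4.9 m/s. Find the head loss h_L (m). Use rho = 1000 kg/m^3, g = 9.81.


Total head at each section: H = z + p/(rho*g) + V^2/(2g).
H1 = 27.9 + 351*1000/(1000*9.81) + 3.67^2/(2*9.81)
   = 27.9 + 35.78 + 0.6865
   = 64.366 m.
H2 = 15.5 + 339*1000/(1000*9.81) + 4.9^2/(2*9.81)
   = 15.5 + 34.557 + 1.2238
   = 51.28 m.
h_L = H1 - H2 = 64.366 - 51.28 = 13.086 m.

13.086
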